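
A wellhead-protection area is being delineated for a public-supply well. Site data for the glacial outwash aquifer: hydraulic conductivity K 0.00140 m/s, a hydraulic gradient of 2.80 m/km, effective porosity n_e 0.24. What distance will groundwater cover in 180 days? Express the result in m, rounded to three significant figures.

254 m

K = 0.00140 m/s × 86400 s/d = 121.0 m/d
q = Ki = 121.0 × 0.0028 = 0.3387 m/d
v_s = q/n_e = 0.3387/0.24 = 1.411 m/d
L = v × T = 1.411 × 180 = 254.0 m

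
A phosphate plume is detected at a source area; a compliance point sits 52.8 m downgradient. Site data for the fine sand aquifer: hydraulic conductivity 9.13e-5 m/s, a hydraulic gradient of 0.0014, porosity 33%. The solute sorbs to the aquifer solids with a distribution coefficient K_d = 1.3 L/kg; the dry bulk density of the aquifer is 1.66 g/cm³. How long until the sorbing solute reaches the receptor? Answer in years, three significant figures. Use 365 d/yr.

K = 9.13e-5 m/s × 86400 s/d = 7.888 m/d
Darcy flux q = K·i = 7.888 × 0.0014 = 0.01104 m/d
v_s = q/n_e = 0.01104/0.33 = 0.03347 m/d
Retardation R = 1 + ρ_b·K_d/n = 1 + 1.66×1.3/0.33 = 7.539
Contaminant velocity v_c = v/R = 0.03347/7.539 = 0.004439 m/d
t = L/v_c = 52.8/0.004439 = 11900 d
   = 11900/365 = 32.6 yr

32.6 years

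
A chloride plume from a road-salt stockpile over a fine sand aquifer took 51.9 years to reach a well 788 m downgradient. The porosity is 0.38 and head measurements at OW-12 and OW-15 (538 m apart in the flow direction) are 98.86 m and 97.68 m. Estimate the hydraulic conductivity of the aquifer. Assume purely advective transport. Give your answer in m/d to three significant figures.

Hydraulic gradient i = (98.86 − 97.68) / 538 = 1.18 / 538 = 0.002193
t = 51.9 years = 18940 d
v = L / t = 788 / 18940 = 0.04160 m/d
K = v · n / i = 0.04160 × 0.38 / 0.002193 = 7.21 m/d

7.21 m/d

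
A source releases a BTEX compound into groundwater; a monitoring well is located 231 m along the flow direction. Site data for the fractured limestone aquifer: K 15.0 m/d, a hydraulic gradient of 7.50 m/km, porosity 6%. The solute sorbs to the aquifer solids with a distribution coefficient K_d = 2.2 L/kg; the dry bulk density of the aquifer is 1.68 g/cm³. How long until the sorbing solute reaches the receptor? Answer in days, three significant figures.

Specific discharge q = 15.0 × 0.0075 = 0.1125 m/d
v = Ki/n = 15.0·0.0075/0.06 = 1.875 m/d
Retardation R = 1 + ρ_b·K_d/n = 1 + 1.68×2.2/0.06 = 62.60
Contaminant velocity v_c = v/R = 1.875/62.60 = 0.02995 m/d
t = L/v_c = 231/0.02995 = 7712 d

7710 days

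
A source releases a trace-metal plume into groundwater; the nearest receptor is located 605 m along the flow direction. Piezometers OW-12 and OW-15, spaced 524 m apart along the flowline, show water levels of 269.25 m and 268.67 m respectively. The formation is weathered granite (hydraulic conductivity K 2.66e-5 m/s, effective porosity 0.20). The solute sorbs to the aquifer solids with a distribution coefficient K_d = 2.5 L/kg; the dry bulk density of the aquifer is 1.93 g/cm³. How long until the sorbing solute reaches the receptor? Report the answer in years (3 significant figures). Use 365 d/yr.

Hydraulic gradient i = (269.25 − 268.67) / 524 = 0.58 / 524 = 0.001107
K = 2.66e-5 m/s × 86400 s/d = 2.298 m/d
q = Ki = 2.298 × 0.001107 = 0.002544 m/d
v_s = q/n_e = 0.002544/0.20 = 0.01272 m/d
Retardation R = 1 + ρ_b·K_d/n = 1 + 1.93×2.5/0.20 = 25.13
Contaminant velocity v_c = v/R = 0.01272/25.13 = 5.062e-4 m/d
t = L/v_c = 605/5.062e-4 = 1.195e6 d
   = 1.195e6/365 = 3270 yr

3270 years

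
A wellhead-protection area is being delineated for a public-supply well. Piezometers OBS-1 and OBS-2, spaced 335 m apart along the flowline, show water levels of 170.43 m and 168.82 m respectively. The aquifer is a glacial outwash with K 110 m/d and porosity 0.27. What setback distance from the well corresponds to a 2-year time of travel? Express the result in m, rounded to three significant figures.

1430 m

Hydraulic gradient i = (170.43 − 168.82) / 335 = 1.61 / 335 = 0.004806
Darcy flux q = K·i = 110 × 0.004806 = 0.5287 m/d
Average linear velocity = 0.5287 / 0.27 = 1.958 m/d
T = 2 yr × 365 = 730 d
L = v × T = 1.958 × 730 = 1429 m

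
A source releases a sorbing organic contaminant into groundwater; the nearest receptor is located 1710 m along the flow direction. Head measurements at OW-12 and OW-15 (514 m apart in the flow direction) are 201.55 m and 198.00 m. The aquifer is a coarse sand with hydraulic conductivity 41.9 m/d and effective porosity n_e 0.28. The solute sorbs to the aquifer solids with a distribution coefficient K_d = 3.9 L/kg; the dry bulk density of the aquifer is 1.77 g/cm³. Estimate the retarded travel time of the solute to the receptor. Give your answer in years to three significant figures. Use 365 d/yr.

116 years

Hydraulic gradient i = (201.55 − 198.00) / 514 = 3.55 / 514 = 0.006907
q = Ki = 41.9 × 0.006907 = 0.2894 m/d
v = Ki/n = 41.9·0.006907/0.28 = 1.034 m/d
Retardation R = 1 + ρ_b·K_d/n = 1 + 1.77×3.9/0.28 = 25.65
Contaminant velocity v_c = v/R = 1.034/25.65 = 0.04029 m/d
t = L/v_c = 1710/0.04029 = 42440 d
   = 42440/365 = 116 yr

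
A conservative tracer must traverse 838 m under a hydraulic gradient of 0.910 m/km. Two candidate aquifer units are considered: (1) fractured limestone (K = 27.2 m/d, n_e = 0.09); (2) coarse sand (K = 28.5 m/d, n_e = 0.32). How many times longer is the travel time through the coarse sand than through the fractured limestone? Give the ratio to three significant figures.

3.39

Unit 1 (fractured limestone): v = 27.2×9.1e-4/0.09 = 0.2750 m/d, t = 838/0.2750 = 3047 d
Unit 2 (coarse sand): v = 28.5×9.1e-4/0.32 = 0.08105 m/d, t = 838/0.08105 = 10340 d
t(coarse sand) / t(fractured limestone) = 10340/3047 = 3.39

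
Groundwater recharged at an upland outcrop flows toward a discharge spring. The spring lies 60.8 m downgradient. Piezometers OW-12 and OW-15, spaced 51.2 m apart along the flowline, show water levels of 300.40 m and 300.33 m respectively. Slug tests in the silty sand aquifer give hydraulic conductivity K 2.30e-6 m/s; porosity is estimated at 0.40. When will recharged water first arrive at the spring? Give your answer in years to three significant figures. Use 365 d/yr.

245 years

Hydraulic gradient i = (300.40 − 300.33) / 51.2 = 0.07 / 51.2 = 0.001367
K = 2.30e-6 m/s × 86400 s/d = 0.1987 m/d
q = Ki = 0.1987 × 0.001367 = 2.717e-4 m/d
Seepage velocity v = q / n = 2.717e-4 / 0.40 = 6.792e-4 m/d
t = L / v = 60.8 / 6.792e-4 = 89510 d
   = 89510 / 365 = 245 yr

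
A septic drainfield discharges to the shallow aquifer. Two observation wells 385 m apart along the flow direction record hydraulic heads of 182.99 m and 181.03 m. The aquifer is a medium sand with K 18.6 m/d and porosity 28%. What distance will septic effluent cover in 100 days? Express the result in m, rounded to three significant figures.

Hydraulic gradient i = (182.99 − 181.03) / 385 = 1.96 / 385 = 0.005091
Darcy flux q = K·i = 18.6 × 0.005091 = 0.09469 m/d
v = Ki/n = 18.6·0.005091/0.28 = 0.3382 m/d
L = v × T = 0.3382 × 100 = 33.82 m

33.8 m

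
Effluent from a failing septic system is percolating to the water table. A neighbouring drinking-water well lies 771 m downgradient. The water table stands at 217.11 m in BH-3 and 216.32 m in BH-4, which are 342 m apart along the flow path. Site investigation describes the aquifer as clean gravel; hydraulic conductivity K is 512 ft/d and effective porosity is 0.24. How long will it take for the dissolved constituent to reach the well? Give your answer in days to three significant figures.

Hydraulic gradient i = (217.11 − 216.32) / 342 = 0.79 / 342 = 0.002310
K = 512 ft/d × 0.3048 = 156.1 m/d
Darcy flux q = K·i = 156.1 × 0.002310 = 0.3605 m/d
v = Ki/n = 156.1·0.002310/0.24 = 1.502 m/d
t = L / v = 771 / 1.502 = 513.3 d

513 days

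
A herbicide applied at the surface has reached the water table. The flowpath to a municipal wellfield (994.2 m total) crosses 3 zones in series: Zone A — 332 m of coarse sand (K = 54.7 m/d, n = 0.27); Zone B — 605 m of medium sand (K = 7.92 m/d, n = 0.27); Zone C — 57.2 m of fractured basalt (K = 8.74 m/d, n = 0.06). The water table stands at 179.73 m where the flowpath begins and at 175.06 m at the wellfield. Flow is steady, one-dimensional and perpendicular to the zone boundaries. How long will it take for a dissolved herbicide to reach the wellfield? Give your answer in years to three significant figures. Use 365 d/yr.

Total head drop ΔH = 179.73 − 175.06 = 4.67 m
Continuity: the same q passes through each zone, so ΔH = q·Σ(L_j/K_j) — the zones act as resistances in series.
Σ(L/K) = 332/54.7 + 605/7.92 + 57.2/8.74 = 6.069 + 76.39 + 6.545 = 89.00 d
q = ΔH / Σ(L/K) = 4.67 / 89.00 = 0.05247 m/d (same in every zone)
Zone A: v = q/n = 0.05247/0.27 = 0.1943 m/d → t_A = 332/0.1943 = 1708 d
Zone B: v = q/n = 0.05247/0.27 = 0.1943 m/d → t_B = 605/0.1943 = 3113 d
Zone C: v = q/n = 0.05247/0.06 = 0.8745 m/d → t_C = 57.2/0.8745 = 65.41 d
Total t = 1708 + 3113 + 65.41 = 4887 d
   = 4887 / 365 = 13.4 yr

13.4 years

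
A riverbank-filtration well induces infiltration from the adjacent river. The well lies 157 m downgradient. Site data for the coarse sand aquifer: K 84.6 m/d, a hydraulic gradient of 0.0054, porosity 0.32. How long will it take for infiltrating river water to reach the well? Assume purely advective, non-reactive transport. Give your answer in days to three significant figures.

110 days

Specific discharge q = 84.6 × 0.0054 = 0.4568 m/d
v_s = q/n_e = 0.4568/0.32 = 1.428 m/d
t = L / v = 157 / 1.428 = 110.0 d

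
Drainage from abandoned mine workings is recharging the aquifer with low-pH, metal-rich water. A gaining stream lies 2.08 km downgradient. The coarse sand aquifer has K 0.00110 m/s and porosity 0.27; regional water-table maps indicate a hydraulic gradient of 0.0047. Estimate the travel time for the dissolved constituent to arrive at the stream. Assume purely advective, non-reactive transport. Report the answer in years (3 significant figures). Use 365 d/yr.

3.44 years

K = 0.00110 m/s × 86400 s/d = 95.04 m/d
q = Ki = 95.04 × 0.0047 = 0.4467 m/d
v_s = q/n_e = 0.4467/0.27 = 1.654 m/d
L = 2.08 km = 2080 m
t = L / v = 2080 / 1.654 = 1257 d
   = 1257 / 365 = 3.44 yr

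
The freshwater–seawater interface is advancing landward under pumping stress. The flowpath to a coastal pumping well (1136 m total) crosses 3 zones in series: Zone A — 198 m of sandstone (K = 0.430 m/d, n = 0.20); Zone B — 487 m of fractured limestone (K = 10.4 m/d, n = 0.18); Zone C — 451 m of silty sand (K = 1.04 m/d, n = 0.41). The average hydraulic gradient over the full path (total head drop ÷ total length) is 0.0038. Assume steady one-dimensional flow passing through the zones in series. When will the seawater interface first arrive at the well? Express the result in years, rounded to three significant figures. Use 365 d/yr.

For zones in series the flux q is common to all zones; the equivalent conductivity is the harmonic (thickness-weighted) mean, K_eq = L_total / Σ(L_j/K_j).
Σ(L/K) = 198/0.430 + 487/10.4 + 451/1.04 = 460.5 + 46.83 + 433.7 = 940.9 d
K_eq = L_total / Σ(L/K) = 1136 / 940.9 = 1.207 m/d
q = K_eq · i = 1.207 × 0.0038 = 0.004588 m/d (same in every zone)
Zone A: v = q/n = 0.004588/0.20 = 0.02294 m/d → t_A = 198/0.02294 = 8632 d
Zone B: v = q/n = 0.004588/0.18 = 0.02549 m/d → t_B = 487/0.02549 = 19110 d
Zone C: v = q/n = 0.004588/0.41 = 0.01119 m/d → t_C = 451/0.01119 = 40310 d
Total t = 8632 + 19110 + 40310 = 68040 d
   = 68040 / 365 = 186 yr

186 years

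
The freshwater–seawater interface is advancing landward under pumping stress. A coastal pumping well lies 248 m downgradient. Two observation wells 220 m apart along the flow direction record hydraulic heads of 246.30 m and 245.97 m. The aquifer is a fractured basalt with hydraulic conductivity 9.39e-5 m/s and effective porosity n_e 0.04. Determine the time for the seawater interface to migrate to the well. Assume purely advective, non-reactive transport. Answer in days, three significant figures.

Hydraulic gradient i = (246.30 − 245.97) / 220 = 0.33 / 220 = 0.001500
K = 9.39e-5 m/s × 86400 s/d = 8.113 m/d
Specific discharge q = 8.113 × 0.001500 = 0.01217 m/d
v = Ki/n = 8.113·0.001500/0.04 = 0.3042 m/d
t = L / v = 248 / 0.3042 = 815.2 d

815 days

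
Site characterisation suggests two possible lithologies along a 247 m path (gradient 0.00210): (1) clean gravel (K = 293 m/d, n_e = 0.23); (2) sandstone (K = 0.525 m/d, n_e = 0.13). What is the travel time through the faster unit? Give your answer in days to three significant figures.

92.3 days

Unit 1 (clean gravel): v = 293×0.0021/0.23 = 2.675 m/d, t = 247/2.675 = 92.33 d
Unit 2 (sandstone): v = 0.525×0.0021/0.13 = 0.008481 m/d, t = 247/0.008481 = 29120 d
Faster unit: t = 92.3 d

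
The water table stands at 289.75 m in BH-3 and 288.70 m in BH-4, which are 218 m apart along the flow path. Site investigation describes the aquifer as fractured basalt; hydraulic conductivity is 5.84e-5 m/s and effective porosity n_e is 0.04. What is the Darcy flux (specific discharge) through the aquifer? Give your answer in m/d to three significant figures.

0.0243 m/d

Hydraulic gradient i = (289.75 − 288.70) / 218 = 1.05 / 218 = 0.004817
K = 5.84e-5 m/s × 86400 s/d = 5.046 m/d
q = Ki = 5.046 × 0.004817 = 0.02430 m/d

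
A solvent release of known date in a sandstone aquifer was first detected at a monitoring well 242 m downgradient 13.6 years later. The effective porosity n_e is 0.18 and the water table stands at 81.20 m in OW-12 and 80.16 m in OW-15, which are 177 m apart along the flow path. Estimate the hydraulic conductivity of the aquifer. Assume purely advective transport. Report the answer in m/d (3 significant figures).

Hydraulic gradient i = (81.20 − 80.16) / 177 = 1.04 / 177 = 0.005876
t = 13.6 years = 4964 d
v = L / t = 242 / 4964 = 0.04875 m/d
K = v · n / i = 0.04875 × 0.18 / 0.005876 = 1.49 m/d

1.49 m/d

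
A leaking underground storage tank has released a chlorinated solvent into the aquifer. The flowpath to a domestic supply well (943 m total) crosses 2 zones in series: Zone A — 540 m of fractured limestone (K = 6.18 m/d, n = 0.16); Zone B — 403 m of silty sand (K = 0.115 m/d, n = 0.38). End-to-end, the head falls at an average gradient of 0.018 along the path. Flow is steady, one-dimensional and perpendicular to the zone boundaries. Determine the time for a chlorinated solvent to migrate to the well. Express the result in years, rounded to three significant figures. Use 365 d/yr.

Steady 1-D flow in series ⇒ the Darcy flux q is identical in every zone and the zone head losses add (resistances L/K in series).
Σ(L/K) = 540/6.18 + 403/0.115 = 87.38 + 3504 = 3592 d
K_eq = L_total / Σ(L/K) = 943 / 3592 = 0.2625 m/d
q = K_eq · i = 0.2625 × 0.018 = 0.004726 m/d (same in every zone)
Zone A: v = q/n = 0.004726/0.16 = 0.02954 m/d → t_A = 540/0.02954 = 18280 d
Zone B: v = q/n = 0.004726/0.38 = 0.01244 m/d → t_B = 403/0.01244 = 32400 d
Total t = 18280 + 32400 = 50690 d
   = 50690 / 365 = 139 yr

139 years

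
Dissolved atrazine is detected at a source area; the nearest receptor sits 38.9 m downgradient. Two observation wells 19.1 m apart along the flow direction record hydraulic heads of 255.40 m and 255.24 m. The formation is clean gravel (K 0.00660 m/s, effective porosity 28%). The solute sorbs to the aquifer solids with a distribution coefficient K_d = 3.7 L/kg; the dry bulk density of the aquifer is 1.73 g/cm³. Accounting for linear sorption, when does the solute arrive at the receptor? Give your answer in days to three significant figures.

54.4 days

Hydraulic gradient i = (255.40 − 255.24) / 19.1 = 0.16 / 19.1 = 0.008377
K = 0.00660 m/s × 86400 s/d = 570.2 m/d
Specific discharge q = 570.2 × 0.008377 = 4.777 m/d
Average linear velocity = 4.777 / 0.28 = 17.06 m/d
Retardation R = 1 + ρ_b·K_d/n = 1 + 1.73×3.7/0.28 = 23.86
Contaminant velocity v_c = v/R = 17.06/23.86 = 0.7150 m/d
t = L/v_c = 38.9/0.7150 = 54.41 d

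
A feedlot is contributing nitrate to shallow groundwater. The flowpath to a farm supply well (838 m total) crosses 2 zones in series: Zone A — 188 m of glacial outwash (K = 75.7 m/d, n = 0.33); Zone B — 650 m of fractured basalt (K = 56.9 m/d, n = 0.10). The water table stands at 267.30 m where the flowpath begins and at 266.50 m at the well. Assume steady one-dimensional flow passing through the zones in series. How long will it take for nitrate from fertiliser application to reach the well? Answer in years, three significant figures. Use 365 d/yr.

6.05 years

Total head drop ΔH = 267.30 − 266.50 = 0.80 m
Continuity: the same q passes through each zone, so ΔH = q·Σ(L_j/K_j) — the zones act as resistances in series.
Σ(L/K) = 188/75.7 + 650/56.9 = 2.483 + 11.42 = 13.91 d
q = ΔH / Σ(L/K) = 0.80 / 13.91 = 0.05752 m/d (same in every zone)
Zone A: v = q/n = 0.05752/0.33 = 0.1743 m/d → t_A = 188/0.1743 = 1078 d
Zone B: v = q/n = 0.05752/0.10 = 0.5752 m/d → t_B = 650/0.5752 = 1130 d
Total t = 1078 + 1130 = 2208 d
   = 2208 / 365 = 6.05 yr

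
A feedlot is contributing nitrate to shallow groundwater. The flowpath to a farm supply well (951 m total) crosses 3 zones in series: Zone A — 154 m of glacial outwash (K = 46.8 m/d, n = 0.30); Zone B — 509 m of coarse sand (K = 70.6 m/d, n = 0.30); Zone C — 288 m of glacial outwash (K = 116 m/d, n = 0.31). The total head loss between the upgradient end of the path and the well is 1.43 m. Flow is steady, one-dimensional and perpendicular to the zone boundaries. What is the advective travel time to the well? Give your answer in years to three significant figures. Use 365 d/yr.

Continuity: the same q passes through each zone, so ΔH = q·Σ(L_j/K_j) — the zones act as resistances in series.
Σ(L/K) = 154/46.8 + 509/70.6 + 288/116 = 3.291 + 7.210 + 2.483 = 12.98 d
q = ΔH / Σ(L/K) = 1.43 / 12.98 = 0.1101 m/d (same in every zone)
Zone A: v = q/n = 0.1101/0.30 = 0.3671 m/d → t_A = 154/0.3671 = 419.5 d
Zone B: v = q/n = 0.1101/0.30 = 0.3671 m/d → t_B = 509/0.3671 = 1386 d
Zone C: v = q/n = 0.1101/0.31 = 0.3553 m/d → t_C = 288/0.3553 = 810.6 d
Total t = 419.5 + 1386 + 810.6 = 2616 d
   = 2616 / 365 = 7.17 yr

7.17 years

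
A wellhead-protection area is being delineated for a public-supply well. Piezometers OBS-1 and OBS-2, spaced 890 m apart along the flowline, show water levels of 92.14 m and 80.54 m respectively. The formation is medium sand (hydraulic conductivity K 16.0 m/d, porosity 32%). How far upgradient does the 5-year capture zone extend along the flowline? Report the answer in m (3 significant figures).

1190 m

Hydraulic gradient i = (92.14 − 80.54) / 890 = 11.60 / 890 = 0.01303
Specific discharge q = 16.0 × 0.01303 = 0.2085 m/d
Average linear velocity = 0.2085 / 0.32 = 0.6517 m/d
T = 5 yr × 365 = 1825 d
L = v × T = 0.6517 × 1825 = 1189 m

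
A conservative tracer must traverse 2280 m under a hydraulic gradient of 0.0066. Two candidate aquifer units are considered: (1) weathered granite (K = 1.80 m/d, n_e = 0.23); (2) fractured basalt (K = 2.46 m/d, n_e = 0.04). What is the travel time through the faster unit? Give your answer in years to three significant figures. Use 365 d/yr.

15.4 years

Unit 1 (weathered granite): v = 1.80×0.0066/0.23 = 0.05165 m/d, t = 2280/0.05165 = 44140 d
Unit 2 (fractured basalt): v = 2.46×0.0066/0.04 = 0.4059 m/d, t = 2280/0.4059 = 5617 d
Faster: 5617 d / 365 = 15.4 yr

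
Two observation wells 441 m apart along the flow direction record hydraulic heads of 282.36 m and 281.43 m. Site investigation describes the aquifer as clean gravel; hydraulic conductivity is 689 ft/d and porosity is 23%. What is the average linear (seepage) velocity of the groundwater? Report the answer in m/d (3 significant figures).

Hydraulic gradient i = (282.36 − 281.43) / 441 = 0.93 / 441 = 0.002109
K = 689 ft/d × 0.3048 = 210.0 m/d
Darcy flux q = K·i = 210.0 × 0.002109 = 0.4429 m/d
v = Ki/n = 210.0·0.002109/0.23 = 1.926 m/d

1.93 m/d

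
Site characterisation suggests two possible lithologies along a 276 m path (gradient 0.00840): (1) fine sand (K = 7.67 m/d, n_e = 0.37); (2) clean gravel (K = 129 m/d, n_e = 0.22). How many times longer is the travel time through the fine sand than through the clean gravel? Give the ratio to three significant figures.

28.3

Unit 1 (fine sand): v = 7.67×0.0084/0.37 = 0.1741 m/d, t = 276/0.1741 = 1585 d
Unit 2 (clean gravel): v = 129×0.0084/0.22 = 4.925 m/d, t = 276/4.925 = 56.04 d
t(fine sand) / t(clean gravel) = 1585/56.04 = 28.3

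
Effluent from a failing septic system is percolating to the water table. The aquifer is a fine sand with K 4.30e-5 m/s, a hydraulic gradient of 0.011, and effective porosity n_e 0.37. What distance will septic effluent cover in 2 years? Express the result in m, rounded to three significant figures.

K = 4.30e-5 m/s × 86400 s/d = 3.715 m/d
Darcy flux q = K·i = 3.715 × 0.011 = 0.04087 m/d
v = Ki/n = 3.715·0.011/0.37 = 0.1105 m/d
T = 2 yr × 365 = 730 d
L = v × T = 0.1105 × 730 = 80.63 m

80.6 m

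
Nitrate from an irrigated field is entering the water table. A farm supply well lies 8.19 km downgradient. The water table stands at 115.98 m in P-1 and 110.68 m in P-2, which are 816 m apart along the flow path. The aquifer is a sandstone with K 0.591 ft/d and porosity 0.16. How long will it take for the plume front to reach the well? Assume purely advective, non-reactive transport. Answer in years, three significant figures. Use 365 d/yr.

3070 years

Hydraulic gradient i = (115.98 − 110.68) / 816 = 5.30 / 816 = 0.006495
K = 0.591 ft/d × 0.3048 = 0.1801 m/d
Darcy flux q = K·i = 0.1801 × 0.006495 = 0.001170 m/d
v = Ki/n = 0.1801·0.006495/0.16 = 0.007313 m/d
L = 8.19 km = 8190 m
t = L / v = 8190 / 0.007313 = 1.120e6 d
   = 1.120e6 / 365 = 3070 yr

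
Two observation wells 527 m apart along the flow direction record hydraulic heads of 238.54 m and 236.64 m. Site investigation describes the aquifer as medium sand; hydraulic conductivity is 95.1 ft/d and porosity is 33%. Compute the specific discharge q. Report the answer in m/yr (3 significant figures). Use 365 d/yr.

Hydraulic gradient i = (238.54 − 236.64) / 527 = 1.90 / 527 = 0.003605
K = 95.1 ft/d × 0.3048 = 28.99 m/d
Specific discharge q = 28.99 × 0.003605 = 0.1045 m/d
   = 0.1045 × 365 = 38.1 m/yr

38.1 m/yr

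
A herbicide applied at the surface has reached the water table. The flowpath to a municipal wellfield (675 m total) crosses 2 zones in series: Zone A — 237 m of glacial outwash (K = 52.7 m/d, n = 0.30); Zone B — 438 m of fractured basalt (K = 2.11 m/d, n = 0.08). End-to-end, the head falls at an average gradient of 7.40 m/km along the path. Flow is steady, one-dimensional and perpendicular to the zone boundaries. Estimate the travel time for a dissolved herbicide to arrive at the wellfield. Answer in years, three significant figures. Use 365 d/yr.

Continuity: the same q passes through each zone, so ΔH = q·Σ(L_j/K_j) — the zones act as resistances in series.
Σ(L/K) = 237/52.7 + 438/2.11 = 4.497 + 207.6 = 212.1 d
K_eq = L_total / Σ(L/K) = 675 / 212.1 = 3.183 m/d
q = K_eq · i = 3.183 × 0.0074 = 0.02355 m/d (same in every zone)
Zone A: v = q/n = 0.02355/0.30 = 0.07851 m/d → t_A = 237/0.07851 = 3019 d
Zone B: v = q/n = 0.02355/0.08 = 0.2944 m/d → t_B = 438/0.2944 = 1488 d
Total t = 3019 + 1488 = 4507 d
   = 4507 / 365 = 12.3 yr

12.3 years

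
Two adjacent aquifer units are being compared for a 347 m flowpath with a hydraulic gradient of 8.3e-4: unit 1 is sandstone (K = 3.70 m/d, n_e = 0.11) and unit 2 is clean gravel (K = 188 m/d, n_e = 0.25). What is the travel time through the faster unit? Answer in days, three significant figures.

556 days

Unit 1 (sandstone): v = 3.70×8.3e-4/0.11 = 0.02792 m/d, t = 347/0.02792 = 12430 d
Unit 2 (clean gravel): v = 188×8.3e-4/0.25 = 0.6242 m/d, t = 347/0.6242 = 555.9 d
Faster unit: t = 556 d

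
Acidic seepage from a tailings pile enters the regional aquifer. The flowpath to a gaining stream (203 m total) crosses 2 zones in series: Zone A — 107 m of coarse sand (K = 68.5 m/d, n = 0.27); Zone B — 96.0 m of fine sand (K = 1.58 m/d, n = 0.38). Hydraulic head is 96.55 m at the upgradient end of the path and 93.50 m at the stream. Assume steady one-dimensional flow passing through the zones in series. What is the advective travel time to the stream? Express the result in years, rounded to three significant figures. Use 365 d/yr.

3.66 years

Total head drop ΔH = 96.55 − 93.50 = 3.05 m
Continuity: the same q passes through each zone, so ΔH = q·Σ(L_j/K_j) — the zones act as resistances in series.
Σ(L/K) = 107/68.5 + 96.0/1.58 = 1.562 + 60.76 = 62.32 d
q = ΔH / Σ(L/K) = 3.05 / 62.32 = 0.04894 m/d (same in every zone)
Zone A: v = q/n = 0.04894/0.27 = 0.1813 m/d → t_A = 107/0.1813 = 590.3 d
Zone B: v = q/n = 0.04894/0.38 = 0.1288 m/d → t_B = 96.0/0.1288 = 745.4 d
Total t = 590.3 + 745.4 = 1336 d
   = 1336 / 365 = 3.66 yr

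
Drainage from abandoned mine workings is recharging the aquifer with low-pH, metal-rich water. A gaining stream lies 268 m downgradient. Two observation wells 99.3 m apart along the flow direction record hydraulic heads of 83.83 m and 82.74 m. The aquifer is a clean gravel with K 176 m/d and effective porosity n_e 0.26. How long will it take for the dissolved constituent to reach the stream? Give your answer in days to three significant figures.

36.1 days

Hydraulic gradient i = (83.83 − 82.74) / 99.3 = 1.09 / 99.3 = 0.01098
q = Ki = 176 × 0.01098 = 1.932 m/d
v = Ki/n = 176·0.01098/0.26 = 7.430 m/d
t = L / v = 268 / 7.430 = 36.07 d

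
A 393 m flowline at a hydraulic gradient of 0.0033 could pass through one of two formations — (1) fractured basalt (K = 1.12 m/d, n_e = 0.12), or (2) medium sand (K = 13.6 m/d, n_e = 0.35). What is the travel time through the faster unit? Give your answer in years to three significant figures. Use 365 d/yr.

8.40 years

Unit 1 (fractured basalt): v = 1.12×0.0033/0.12 = 0.03080 m/d, t = 393/0.03080 = 12760 d
Unit 2 (medium sand): v = 13.6×0.0033/0.35 = 0.1282 m/d, t = 393/0.1282 = 3065 d
Faster: 3065 d / 365 = 8.40 yr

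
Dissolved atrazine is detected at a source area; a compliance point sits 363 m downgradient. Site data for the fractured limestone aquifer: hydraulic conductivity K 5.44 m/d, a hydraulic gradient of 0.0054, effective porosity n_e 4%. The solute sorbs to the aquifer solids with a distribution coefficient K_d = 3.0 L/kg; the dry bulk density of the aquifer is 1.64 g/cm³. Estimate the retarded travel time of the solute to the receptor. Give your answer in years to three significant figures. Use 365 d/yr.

q = Ki = 5.44 × 0.0054 = 0.02938 m/d
Average linear velocity = 0.02938 / 0.04 = 0.7344 m/d
Retardation R = 1 + ρ_b·K_d/n = 1 + 1.64×3.0/0.04 = 124.0
Contaminant velocity v_c = v/R = 0.7344/124.0 = 0.005923 m/d
t = L/v_c = 363/0.005923 = 61290 d
   = 61290/365 = 168 yr

168 years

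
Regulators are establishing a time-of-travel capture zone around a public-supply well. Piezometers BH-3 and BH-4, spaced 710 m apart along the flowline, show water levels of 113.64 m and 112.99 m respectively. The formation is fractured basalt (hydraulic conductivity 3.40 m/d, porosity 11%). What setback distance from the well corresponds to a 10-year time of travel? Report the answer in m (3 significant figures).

Hydraulic gradient i = (113.64 − 112.99) / 710 = 0.65 / 710 = 9.155e-4
Specific discharge q = 3.40 × 9.155e-4 = 0.003113 m/d
v_s = q/n_e = 0.003113/0.11 = 0.02830 m/d
T = 10 yr × 365 = 3650 d
L = v × T = 0.02830 × 3650 = 103.3 m

103 m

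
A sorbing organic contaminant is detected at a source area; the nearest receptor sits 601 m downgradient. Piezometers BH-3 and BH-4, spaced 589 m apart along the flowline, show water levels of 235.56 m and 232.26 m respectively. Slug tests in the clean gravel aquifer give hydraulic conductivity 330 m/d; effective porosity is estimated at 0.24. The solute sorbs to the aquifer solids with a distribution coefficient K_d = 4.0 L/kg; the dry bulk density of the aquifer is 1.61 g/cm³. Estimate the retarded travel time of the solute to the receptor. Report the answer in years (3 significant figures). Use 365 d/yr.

5.95 years

Hydraulic gradient i = (235.56 − 232.26) / 589 = 3.30 / 589 = 0.005603
Darcy flux q = K·i = 330 × 0.005603 = 1.849 m/d
Average linear velocity = 1.849 / 0.24 = 7.704 m/d
Retardation R = 1 + ρ_b·K_d/n = 1 + 1.61×4.0/0.24 = 27.83
Contaminant velocity v_c = v/R = 7.704/27.83 = 0.2768 m/d
t = L/v_c = 601/0.2768 = 2171 d
   = 2171/365 = 5.95 yr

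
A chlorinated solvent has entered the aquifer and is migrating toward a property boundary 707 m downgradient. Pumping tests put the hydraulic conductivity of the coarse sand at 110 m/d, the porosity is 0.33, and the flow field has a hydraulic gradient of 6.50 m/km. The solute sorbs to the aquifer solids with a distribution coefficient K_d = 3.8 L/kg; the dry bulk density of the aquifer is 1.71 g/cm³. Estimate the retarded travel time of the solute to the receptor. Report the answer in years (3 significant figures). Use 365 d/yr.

Specific discharge q = 110 × 0.0065 = 0.7150 m/d
v_s = q/n_e = 0.7150/0.33 = 2.167 m/d
Retardation R = 1 + ρ_b·K_d/n = 1 + 1.71×3.8/0.33 = 20.69
Contaminant velocity v_c = v/R = 2.167/20.69 = 0.1047 m/d
t = L/v_c = 707/0.1047 = 6752 d
   = 6752/365 = 18.5 yr

18.5 years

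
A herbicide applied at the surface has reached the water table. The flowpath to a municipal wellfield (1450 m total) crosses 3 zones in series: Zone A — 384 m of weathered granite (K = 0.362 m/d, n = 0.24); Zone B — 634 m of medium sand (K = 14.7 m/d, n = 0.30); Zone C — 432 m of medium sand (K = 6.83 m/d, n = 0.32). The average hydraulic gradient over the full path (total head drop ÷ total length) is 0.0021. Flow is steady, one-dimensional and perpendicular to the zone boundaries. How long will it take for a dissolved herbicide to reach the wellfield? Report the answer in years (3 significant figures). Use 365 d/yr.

For zones in series the flux q is common to all zones; the equivalent conductivity is the harmonic (thickness-weighted) mean, K_eq = L_total / Σ(L_j/K_j).
Σ(L/K) = 384/0.362 + 634/14.7 + 432/6.83 = 1061 + 43.13 + 63.25 = 1167 d
K_eq = L_total / Σ(L/K) = 1450 / 1167 = 1.242 m/d
q = K_eq · i = 1.242 × 0.0021 = 0.002609 m/d (same in every zone)
Zone A: v = q/n = 0.002609/0.24 = 0.01087 m/d → t_A = 384/0.01087 = 35330 d
Zone B: v = q/n = 0.002609/0.30 = 0.008696 m/d → t_B = 634/0.008696 = 72900 d
Zone C: v = q/n = 0.002609/0.32 = 0.008153 m/d → t_C = 432/0.008153 = 52990 d
Total t = 35330 + 72900 + 52990 = 161200 d
   = 161200 / 365 = 442 yr

442 years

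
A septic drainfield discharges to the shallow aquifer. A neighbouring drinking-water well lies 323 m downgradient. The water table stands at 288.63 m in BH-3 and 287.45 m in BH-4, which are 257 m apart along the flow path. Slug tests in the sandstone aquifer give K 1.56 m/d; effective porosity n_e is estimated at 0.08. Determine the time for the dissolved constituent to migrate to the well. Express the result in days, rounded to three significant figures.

Hydraulic gradient i = (288.63 − 287.45) / 257 = 1.18 / 257 = 0.004591
Specific discharge q = 1.56 × 0.004591 = 0.007163 m/d
Average linear velocity = 0.007163 / 0.08 = 0.08953 m/d
t = L / v = 323 / 0.08953 = 3608 d

3610 days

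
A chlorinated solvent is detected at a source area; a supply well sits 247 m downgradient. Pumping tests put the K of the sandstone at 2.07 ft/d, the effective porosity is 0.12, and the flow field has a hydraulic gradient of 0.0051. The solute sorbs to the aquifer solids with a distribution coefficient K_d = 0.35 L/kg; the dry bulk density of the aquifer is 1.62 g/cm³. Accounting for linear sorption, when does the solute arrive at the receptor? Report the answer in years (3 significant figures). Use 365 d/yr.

K = 2.07 ft/d × 0.3048 = 0.6309 m/d
Specific discharge q = 0.6309 × 0.0051 = 0.003218 m/d
Seepage velocity v = q / n = 0.003218 / 0.12 = 0.02681 m/d
Retardation R = 1 + ρ_b·K_d/n = 1 + 1.62×0.35/0.12 = 5.725
Contaminant velocity v_c = v/R = 0.02681/5.725 = 0.004684 m/d
t = L/v_c = 247/0.004684 = 52730 d
   = 52730/365 = 144 yr

144 years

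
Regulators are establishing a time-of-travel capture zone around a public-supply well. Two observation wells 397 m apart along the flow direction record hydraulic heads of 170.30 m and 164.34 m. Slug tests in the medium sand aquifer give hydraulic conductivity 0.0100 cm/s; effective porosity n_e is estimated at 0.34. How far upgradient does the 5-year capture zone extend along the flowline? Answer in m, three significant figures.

696 m

Hydraulic gradient i = (170.30 − 164.34) / 397 = 5.96 / 397 = 0.01501
K = 0.0100 cm/s × 864 = 8.640 m/d
q = Ki = 8.640 × 0.01501 = 0.1297 m/d
Seepage velocity v = q / n = 0.1297 / 0.34 = 0.3815 m/d
T = 5 yr × 365 = 1825 d
L = v × T = 0.3815 × 1825 = 696.2 m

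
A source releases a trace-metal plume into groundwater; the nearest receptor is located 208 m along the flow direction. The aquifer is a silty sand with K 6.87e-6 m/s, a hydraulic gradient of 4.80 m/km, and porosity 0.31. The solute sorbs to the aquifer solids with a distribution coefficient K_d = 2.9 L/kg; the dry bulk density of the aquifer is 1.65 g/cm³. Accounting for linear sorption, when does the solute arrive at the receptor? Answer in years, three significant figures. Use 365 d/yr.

K = 6.87e-6 m/s × 86400 s/d = 0.5936 m/d
Specific discharge q = 0.5936 × 0.0048 = 0.002849 m/d
Seepage velocity v = q / n = 0.002849 / 0.31 = 0.009191 m/d
Retardation R = 1 + ρ_b·K_d/n = 1 + 1.65×2.9/0.31 = 16.44
Contaminant velocity v_c = v/R = 0.009191/16.44 = 5.592e-4 m/d
t = L/v_c = 208/5.592e-4 = 372000 d
   = 372000/365 = 1020 yr

1020 years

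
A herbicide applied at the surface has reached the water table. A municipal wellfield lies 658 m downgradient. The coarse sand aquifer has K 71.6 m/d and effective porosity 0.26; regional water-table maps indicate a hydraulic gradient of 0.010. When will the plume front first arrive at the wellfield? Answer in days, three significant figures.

239 days

q = Ki = 71.6 × 0.010 = 0.7160 m/d
Seepage velocity v = q / n = 0.7160 / 0.26 = 2.754 m/d
t = L / v = 658 / 2.754 = 238.9 d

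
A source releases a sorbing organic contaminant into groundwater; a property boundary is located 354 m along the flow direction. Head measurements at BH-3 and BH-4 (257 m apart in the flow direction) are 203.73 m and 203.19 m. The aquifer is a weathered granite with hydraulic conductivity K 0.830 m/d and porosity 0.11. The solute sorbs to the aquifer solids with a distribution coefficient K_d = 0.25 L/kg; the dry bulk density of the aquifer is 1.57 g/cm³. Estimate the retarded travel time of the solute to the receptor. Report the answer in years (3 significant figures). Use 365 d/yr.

Hydraulic gradient i = (203.73 − 203.19) / 257 = 0.54 / 257 = 0.002101
q = Ki = 0.830 × 0.002101 = 0.001744 m/d
v_s = q/n_e = 0.001744/0.11 = 0.01585 m/d
Retardation R = 1 + ρ_b·K_d/n = 1 + 1.57×0.25/0.11 = 4.568
Contaminant velocity v_c = v/R = 0.01585/4.568 = 0.003471 m/d
t = L/v_c = 354/0.003471 = 102000 d
   = 102000/365 = 279 yr

279 years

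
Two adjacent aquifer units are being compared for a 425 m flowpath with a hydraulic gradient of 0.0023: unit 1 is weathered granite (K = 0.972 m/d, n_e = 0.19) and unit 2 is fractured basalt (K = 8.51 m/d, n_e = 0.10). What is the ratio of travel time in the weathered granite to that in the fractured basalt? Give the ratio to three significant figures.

16.6

Unit 1 (weathered granite): v = 0.972×0.0023/0.19 = 0.01177 m/d, t = 425/0.01177 = 36120 d
Unit 2 (fractured basalt): v = 8.51×0.0023/0.10 = 0.1957 m/d, t = 425/0.1957 = 2171 d
t(weathered granite) / t(fractured basalt) = 36120/2171 = 16.6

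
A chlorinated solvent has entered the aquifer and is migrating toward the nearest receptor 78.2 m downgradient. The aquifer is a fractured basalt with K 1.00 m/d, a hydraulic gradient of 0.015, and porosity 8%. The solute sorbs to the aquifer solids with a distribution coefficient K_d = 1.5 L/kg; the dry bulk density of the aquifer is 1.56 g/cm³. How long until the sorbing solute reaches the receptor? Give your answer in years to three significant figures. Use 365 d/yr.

34.6 years

Darcy flux q = K·i = 1.00 × 0.015 = 0.01500 m/d
Seepage velocity v = q / n = 0.01500 / 0.08 = 0.1875 m/d
Retardation R = 1 + ρ_b·K_d/n = 1 + 1.56×1.5/0.08 = 30.25
Contaminant velocity v_c = v/R = 0.1875/30.25 = 0.006198 m/d
t = L/v_c = 78.2/0.006198 = 12620 d
   = 12620/365 = 34.6 yr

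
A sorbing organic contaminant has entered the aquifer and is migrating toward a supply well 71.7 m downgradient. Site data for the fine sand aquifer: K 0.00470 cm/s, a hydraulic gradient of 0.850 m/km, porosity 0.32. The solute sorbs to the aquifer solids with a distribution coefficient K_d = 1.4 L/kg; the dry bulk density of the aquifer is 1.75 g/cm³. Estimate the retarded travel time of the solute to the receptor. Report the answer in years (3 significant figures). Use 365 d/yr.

K = 0.00470 cm/s × 864 = 4.061 m/d
q = Ki = 4.061 × 8.5e-4 = 0.003452 m/d
Average linear velocity = 0.003452 / 0.32 = 0.01079 m/d
Retardation R = 1 + ρ_b·K_d/n = 1 + 1.75×1.4/0.32 = 8.656
Contaminant velocity v_c = v/R = 0.01079/8.656 = 0.001246 m/d
t = L/v_c = 71.7/0.001246 = 57540 d
   = 57540/365 = 158 yr

158 years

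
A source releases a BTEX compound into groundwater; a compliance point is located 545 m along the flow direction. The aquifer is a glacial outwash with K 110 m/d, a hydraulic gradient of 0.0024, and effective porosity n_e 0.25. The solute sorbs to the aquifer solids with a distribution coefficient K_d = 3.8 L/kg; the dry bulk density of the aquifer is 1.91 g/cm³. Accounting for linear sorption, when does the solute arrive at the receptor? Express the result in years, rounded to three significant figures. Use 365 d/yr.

Specific discharge q = 110 × 0.0024 = 0.2640 m/d
v = Ki/n = 110·0.0024/0.25 = 1.056 m/d
Retardation R = 1 + ρ_b·K_d/n = 1 + 1.91×3.8/0.25 = 30.03
Contaminant velocity v_c = v/R = 1.056/30.03 = 0.03516 m/d
t = L/v_c = 545/0.03516 = 15500 d
   = 15500/365 = 42.5 yr

42.5 years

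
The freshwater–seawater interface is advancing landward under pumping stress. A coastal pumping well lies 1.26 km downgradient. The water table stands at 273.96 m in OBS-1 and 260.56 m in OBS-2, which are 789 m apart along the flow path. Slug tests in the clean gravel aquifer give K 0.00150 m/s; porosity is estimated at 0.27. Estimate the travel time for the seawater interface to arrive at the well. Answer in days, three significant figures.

155 days

Hydraulic gradient i = (273.96 − 260.56) / 789 = 13.40 / 789 = 0.01698
K = 0.00150 m/s × 86400 s/d = 129.6 m/d
q = Ki = 129.6 × 0.01698 = 2.201 m/d
v_s = q/n_e = 2.201/0.27 = 8.152 m/d
L = 1.26 km = 1260 m
t = L / v = 1260 / 8.152 = 154.6 d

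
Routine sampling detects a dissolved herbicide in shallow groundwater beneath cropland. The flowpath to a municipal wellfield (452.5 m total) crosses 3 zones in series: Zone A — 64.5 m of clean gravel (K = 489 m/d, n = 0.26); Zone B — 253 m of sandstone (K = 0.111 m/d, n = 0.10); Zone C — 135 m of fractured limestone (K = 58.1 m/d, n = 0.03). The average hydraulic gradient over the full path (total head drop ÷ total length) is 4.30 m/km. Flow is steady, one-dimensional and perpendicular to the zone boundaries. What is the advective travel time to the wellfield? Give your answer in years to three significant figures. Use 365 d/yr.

Continuity: the same q passes through each zone, so ΔH = q·Σ(L_j/K_j) — the zones act as resistances in series.
Σ(L/K) = 64.5/489 + 253/0.111 + 135/58.1 = 0.1319 + 2279 + 2.324 = 2282 d
K_eq = L_total / Σ(L/K) = 452.5 / 2282 = 0.1983 m/d
q = K_eq · i = 0.1983 × 0.0043 = 8.528e-4 m/d (same in every zone)
Zone A: v = q/n = 8.528e-4/0.26 = 0.003280 m/d → t_A = 64.5/0.003280 = 19670 d
Zone B: v = q/n = 8.528e-4/0.10 = 0.008528 m/d → t_B = 253/0.008528 = 29670 d
Zone C: v = q/n = 8.528e-4/0.03 = 0.02843 m/d → t_C = 135/0.02843 = 4749 d
Total t = 19670 + 29670 + 4749 = 54080 d
   = 54080 / 365 = 148 yr

148 years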